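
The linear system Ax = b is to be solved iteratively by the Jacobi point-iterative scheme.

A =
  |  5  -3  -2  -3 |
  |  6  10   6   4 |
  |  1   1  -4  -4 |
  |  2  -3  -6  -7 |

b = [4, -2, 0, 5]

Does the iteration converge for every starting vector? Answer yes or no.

A = D + L + U where D = diag(5, 10, -4, -7).
T_J = -D⁻¹(L+U): T[3,2] = -(-6)/(-7) = -0.8571; T[3,3] = 0.
  T[0,:] = [+0.0000, +0.6000, +0.4000, +0.6000]
  T[1,:] = [-0.6000, +0.0000, -0.6000, -0.4000]
  T[2,:] = [+0.2500, +0.2500, +0.0000, -1.0000]
  T[3,:] = [+0.2857, -0.4286, -0.8571, +0.0000]
|eigenvalues of T|: 1.2235, 0.9128, 0.6507, 0.6507.
spectral radius ρ = 1.2235; 1.2235 > 1 ⇒ diverges.

no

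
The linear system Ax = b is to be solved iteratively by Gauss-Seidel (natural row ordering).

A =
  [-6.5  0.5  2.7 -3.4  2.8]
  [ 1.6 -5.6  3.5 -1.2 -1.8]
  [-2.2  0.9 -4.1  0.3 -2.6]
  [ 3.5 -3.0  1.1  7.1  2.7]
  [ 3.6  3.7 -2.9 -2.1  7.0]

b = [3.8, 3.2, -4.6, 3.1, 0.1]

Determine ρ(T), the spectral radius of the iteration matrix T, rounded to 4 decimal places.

0.9159

Write A = D+L+U with D = diag(-6.5, -5.6, -4.1, 7.1, 7).
T_GS = -(D+L)⁻¹U: row 0 first, T[0,2] = -(2.7)/(-6.5) = +0.4154; later rows by forward substitution.
  T[0,:] = [+0.0000, +0.0769, +0.4154, -0.5231, +0.4308]
  T[1,:] = [+0.0000, +0.0220, +0.7437, -0.3637, -0.1984]
  T[2,:] = [+0.0000, -0.0365, -0.0596, +0.2740, -0.9088]
  T[3,:] = [+0.0000, -0.0230, +0.1187, +0.0617, -0.5356]
  T[4,:] = [+0.0000, -0.0732, -0.5958, +0.5933, -0.6539]
eigenvalue magnitudes: 0.9159, 0.3224, 0.0483, 0.0483, 0.0000.
ρ(T) = max|λ| = 0.9159; 0.9159 < 1 ⇒ converges.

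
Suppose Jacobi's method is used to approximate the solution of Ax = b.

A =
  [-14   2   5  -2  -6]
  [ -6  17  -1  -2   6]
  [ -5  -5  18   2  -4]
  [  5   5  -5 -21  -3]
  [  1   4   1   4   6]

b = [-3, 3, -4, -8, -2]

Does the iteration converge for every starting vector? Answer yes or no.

Split A = D + L + U, D = diag(-14, 17, 18, -21, 6).
Jacobi: T = -D⁻¹(L+U), T[1,3] = -(-2)/(17) = +0.1176; T[1,1] = 0.
  T[0,:] = [+0.0000, +0.1429, +0.3571, -0.1429, -0.4286]
  T[1,:] = [+0.3529, +0.0000, +0.0588, +0.1176, -0.3529]
  T[2,:] = [+0.2778, +0.2778, +0.0000, -0.1111, +0.2222]
  T[3,:] = [+0.2381, +0.2381, -0.2381, +0.0000, -0.1429]
  T[4,:] = [-0.1667, -0.6667, -0.1667, -0.6667, +0.0000]
|λ(T)| sorted: 0.8823, 0.6097, 0.6097, 0.3336, 0.2784.
spectral radius ρ = 0.8823; 0.8823 < 1, so it converges for any x₀.

yes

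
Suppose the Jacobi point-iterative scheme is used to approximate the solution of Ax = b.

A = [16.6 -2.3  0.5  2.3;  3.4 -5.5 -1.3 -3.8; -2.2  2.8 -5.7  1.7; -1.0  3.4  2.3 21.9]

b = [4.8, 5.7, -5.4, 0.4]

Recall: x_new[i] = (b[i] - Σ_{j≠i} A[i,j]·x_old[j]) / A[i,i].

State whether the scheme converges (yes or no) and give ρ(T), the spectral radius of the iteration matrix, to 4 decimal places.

Diagonal D = diag(16.6, -5.5, -5.7, 21.9); L, U strict lower/upper.
Jacobi T = -D⁻¹(L+U): T[3,0] = -(-1)/(21.9) = +0.0457; T[3,3] = 0.
  T[0,:] = [+0.0000 +0.1386 -0.0301 -0.1386]
  T[1,:] = [+0.6182 +0.0000 -0.2364 -0.6909]
  T[2,:] = [-0.3860 +0.4912 +0.0000 +0.2982]
  T[3,:] = [+0.0457 -0.1553 -0.1050 +0.0000]
|roots of det(T-λI)|: 0.4390, 0.3353, 0.3353, 0.0828.
spectral radius ρ = 0.4390; 0.4390 < 1: convergent.

yes, ρ = 0.4390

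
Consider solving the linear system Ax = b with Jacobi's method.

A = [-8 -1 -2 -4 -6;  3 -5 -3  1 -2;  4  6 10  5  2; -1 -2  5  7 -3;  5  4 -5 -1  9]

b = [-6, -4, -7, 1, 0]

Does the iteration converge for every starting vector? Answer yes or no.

no

Diagonal D = diag(-8, -5, 10, 7, 9); L, U strict lower/upper.
T_J = -D⁻¹(L+U): T[3,1] = -(-2)/(7) = +0.2857; T[3,3] = 0.
  T[0,:] = [+0.0000  -0.1250  -0.2500  -0.5000  -0.7500]
  T[1,:] = [+0.6000  +0.0000  -0.6000  +0.2000  -0.4000]
  T[2,:] = [-0.4000  -0.6000  +0.0000  -0.5000  -0.2000]
  T[3,:] = [+0.1429  +0.2857  -0.7143  +0.0000  +0.4286]
  T[4,:] = [-0.5556  -0.4444  +0.5556  +0.1111  +0.0000]
moduli |λ_i(T)| = 1.1470, 0.6716, 0.6716, 0.5022, 0.3287.
ρ(T) = max|λ| = 1.1470; 1.1470 > 1, so it fails to converge.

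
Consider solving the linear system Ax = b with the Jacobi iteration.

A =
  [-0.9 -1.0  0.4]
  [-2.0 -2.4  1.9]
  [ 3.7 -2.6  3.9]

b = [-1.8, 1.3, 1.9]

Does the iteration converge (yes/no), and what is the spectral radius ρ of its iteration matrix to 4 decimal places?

no, ρ = 1.2289

Write A = D+L+U with D = diag(-0.9, -2.4, 3.9).
T_J = -D⁻¹(L+U): T[2,1] = -(-2.6)/(3.9) = +0.6667; T[2,2] = 0.
  T[0,:] = [+0.0000, -1.1111, +0.4444]
  T[1,:] = [-0.8333, +0.0000, +0.7917]
  T[2,:] = [-0.9487, +0.6667, +0.0000]
|λ(T)| sorted: 1.2289, 0.6915, 0.6915.
spectral radius ρ = 1.2289; 1.2289 > 1: divergent.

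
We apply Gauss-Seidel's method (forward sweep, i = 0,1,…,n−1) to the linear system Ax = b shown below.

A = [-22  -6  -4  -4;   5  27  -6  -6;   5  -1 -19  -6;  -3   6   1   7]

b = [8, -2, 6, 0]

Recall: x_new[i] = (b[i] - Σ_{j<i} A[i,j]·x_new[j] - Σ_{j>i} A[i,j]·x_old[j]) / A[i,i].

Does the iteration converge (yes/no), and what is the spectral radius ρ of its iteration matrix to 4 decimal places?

yes, ρ = 0.3361

Diagonal D = diag(-22, 27, -19, 7); L, U strict lower/upper.
GS T = -(D+L)⁻¹U: row 0 first, T[0,1] = -(-6)/(-22) = -0.2727; later rows by forward substitution.
  T[0,:] = [+0.0000, -0.2727, -0.1818, -0.1818]
  T[1,:] = [+0.0000, +0.0505, +0.2559, +0.2559]
  T[2,:] = [+0.0000, -0.0744, -0.0613, -0.3771]
  T[3,:] = [+0.0000, -0.1495, -0.2885, -0.2434]
|roots of det(T-λI)|: 0.3361, 0.2025, 0.1205, 0.0000.
ρ = 0.3361; 0.3361 < 1 ⇒ converges.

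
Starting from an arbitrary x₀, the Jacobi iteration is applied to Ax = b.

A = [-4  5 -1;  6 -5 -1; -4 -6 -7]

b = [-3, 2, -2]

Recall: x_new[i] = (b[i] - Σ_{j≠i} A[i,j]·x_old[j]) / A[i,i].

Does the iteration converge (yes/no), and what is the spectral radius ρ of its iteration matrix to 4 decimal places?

Split A = D + L + U, D = diag(-4, -5, -7).
Jacobi: T = -D⁻¹(L+U), T[0,2] = -(-1)/(-4) = -0.2500; T[0,0] = 0.
  T[0,:] = [+0.0000, +1.2500, -0.2500]
  T[1,:] = [+1.2000, +0.0000, -0.2000]
  T[2,:] = [-0.5714, -0.8571, +0.0000]
|λ(T)| sorted: 1.4460, 1.2191, 0.2269.
ρ(T) = max|λ| = 1.4460; 1.4460 > 1, so it fails to converge.

no, ρ = 1.4460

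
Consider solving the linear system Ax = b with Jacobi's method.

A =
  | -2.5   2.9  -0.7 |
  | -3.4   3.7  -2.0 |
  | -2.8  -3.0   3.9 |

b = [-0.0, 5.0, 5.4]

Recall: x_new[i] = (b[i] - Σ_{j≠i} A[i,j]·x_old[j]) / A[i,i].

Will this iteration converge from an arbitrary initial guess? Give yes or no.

no

Write A = D+L+U with D = diag(-2.5, 3.7, 3.9).
Jacobi: T = -D⁻¹(L+U), T[1,0] = -(-3.4)/(3.7) = +0.9189; T[1,1] = 0.
  T[0,:] = [+0.0000, +1.1600, -0.2800]
  T[1,:] = [+0.9189, +0.0000, +0.5405]
  T[2,:] = [+0.7179, +0.7692, +0.0000]
|λ(T)| sorted: 1.2196, 1.0161, 0.2035.
ρ(T) = max|λ| = 1.2196; 1.2196 > 1: divergent.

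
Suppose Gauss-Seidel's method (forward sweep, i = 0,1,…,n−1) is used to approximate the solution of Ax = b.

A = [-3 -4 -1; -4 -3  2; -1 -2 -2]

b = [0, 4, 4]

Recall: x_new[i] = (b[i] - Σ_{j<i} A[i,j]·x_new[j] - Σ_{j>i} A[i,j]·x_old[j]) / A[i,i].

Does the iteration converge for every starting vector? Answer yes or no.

Let D = diag(-3, -3, -2); L, U the strict triangles.
GS T = -(D+L)⁻¹U: row 0 first, T[0,2] = -(-1)/(-3) = -0.3333; later rows by forward substitution.
  T[0,:] = [+0.0000, -1.3333, -0.3333]
  T[1,:] = [+0.0000, +1.7778, +1.1111]
  T[2,:] = [+0.0000, -1.1111, -0.9444]
eigenvalue magnitudes: 1.2028, 0.3695, 0.0000.
ρ(T) = max|λ| = 1.2028; 1.2028 > 1: divergent.

no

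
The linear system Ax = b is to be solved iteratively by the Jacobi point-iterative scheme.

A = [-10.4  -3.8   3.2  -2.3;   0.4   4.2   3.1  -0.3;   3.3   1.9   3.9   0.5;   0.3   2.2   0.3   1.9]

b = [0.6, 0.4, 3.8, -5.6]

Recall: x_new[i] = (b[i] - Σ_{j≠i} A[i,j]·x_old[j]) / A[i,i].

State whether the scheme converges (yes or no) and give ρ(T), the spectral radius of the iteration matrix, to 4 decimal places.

yes, ρ = 0.8438

Split A = D + L + U, D = diag(-10.4, 4.2, 3.9, 1.9).
Jacobi T = -D⁻¹(L+U): T[1,0] = -(0.4)/(4.2) = -0.0952; T[1,1] = 0.
  T[0,:] = [+0.0000, -0.3654, +0.3077, -0.2212]
  T[1,:] = [-0.0952, +0.0000, -0.7381, +0.0714]
  T[2,:] = [-0.8462, -0.4872, +0.0000, -0.1282]
  T[3,:] = [-0.1579, -1.1579, -0.1579, +0.0000]
eigenvalue magnitudes: 0.8438, 0.6584, 0.6584, 0.3446.
ρ = 0.8438; 0.8438 < 1 ⇒ converges.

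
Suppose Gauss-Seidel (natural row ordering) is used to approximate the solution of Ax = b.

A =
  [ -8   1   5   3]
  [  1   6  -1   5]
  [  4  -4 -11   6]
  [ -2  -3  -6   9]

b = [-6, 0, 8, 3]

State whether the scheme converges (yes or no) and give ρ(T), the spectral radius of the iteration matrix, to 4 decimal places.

Write A = D+L+U with D = diag(-8, 6, -11, 9).
T_GS = -(D+L)⁻¹U: row 0 first, T[0,3] = -(3)/(-8) = +0.3750; later rows by forward substitution.
  T[0,:] = [+0.0000, +0.1250, +0.6250, +0.3750]
  T[1,:] = [+0.0000, -0.0208, +0.0625, -0.8958]
  T[2,:] = [+0.0000, +0.0530, +0.2045, +1.0076]
  T[3,:] = [+0.0000, +0.0562, +0.2961, +0.4564]
|eigenvalues of T|: 0.8465, 0.1907, 0.0156, 0.0000.
ρ = 0.8465; 0.8465 < 1: convergent.

yes, ρ = 0.8465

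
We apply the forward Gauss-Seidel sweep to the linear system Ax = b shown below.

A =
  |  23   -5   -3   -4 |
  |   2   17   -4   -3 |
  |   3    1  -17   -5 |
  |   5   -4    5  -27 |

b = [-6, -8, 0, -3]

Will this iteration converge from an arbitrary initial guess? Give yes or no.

yes

A = D + L + U where D = diag(23, 17, -17, -27).
T_GS = -(D+L)⁻¹U: row 0 first, T[0,1] = -(-5)/(23) = +0.2174; later rows by forward substitution.
  T[0,:] = [+0.0000, +0.2174, +0.1304, +0.1739]
  T[1,:] = [+0.0000, -0.0256, +0.2199, +0.1560]
  T[2,:] = [+0.0000, +0.0369, +0.0360, -0.2543]
  T[3,:] = [+0.0000, +0.0509, -0.0018, -0.0380]
|eigenvalues of T|: 0.1937, 0.1199, 0.1199, 0.0000.
ρ(T) = max|λ| = 0.1937; 0.1937 < 1 ⇒ converges.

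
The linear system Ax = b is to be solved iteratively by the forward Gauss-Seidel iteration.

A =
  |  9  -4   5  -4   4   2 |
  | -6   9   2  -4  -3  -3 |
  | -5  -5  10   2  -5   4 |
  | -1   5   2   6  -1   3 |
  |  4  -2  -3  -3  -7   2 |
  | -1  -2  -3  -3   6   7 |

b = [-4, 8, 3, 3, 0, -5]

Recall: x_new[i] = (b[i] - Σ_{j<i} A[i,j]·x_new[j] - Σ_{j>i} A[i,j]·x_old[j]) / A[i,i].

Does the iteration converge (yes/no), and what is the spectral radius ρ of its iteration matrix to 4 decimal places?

no, ρ = 1.1384

Split A = D + L + U, D = diag(9, 9, 10, 6, -7, 7).
Gauss-Seidel: T = -(D+L)⁻¹U, row 0 first, T[0,3] = -(-4)/(9) = +0.4444; later rows by forward substitution.
  T[0,:] = [+0.0000 +0.4444 -0.5556 +0.4444 -0.4444 -0.2222]
  T[1,:] = [+0.0000 +0.2963 -0.5926 +0.7407 +0.0370 +0.1852]
  T[2,:] = [+0.0000 +0.3704 -0.5741 +0.3926 +0.2963 -0.4185]
  T[3,:] = [+0.0000 -0.2963 +0.5926 -0.6741 -0.0370 -0.5519]
  T[4,:] = [+0.0000 +0.1376 -0.1561 +0.1630 -0.3757 +0.5217]
  T[5,:] = [+0.0000 +0.0620 -0.1070 +0.0148 +0.3802 -0.8419]
|λ(T)| sorted: 1.1384, 0.5129, 0.3390, 0.1828, 0.0037, 0.0000.
spectral radius ρ = 1.1384; 1.1384 > 1: divergent.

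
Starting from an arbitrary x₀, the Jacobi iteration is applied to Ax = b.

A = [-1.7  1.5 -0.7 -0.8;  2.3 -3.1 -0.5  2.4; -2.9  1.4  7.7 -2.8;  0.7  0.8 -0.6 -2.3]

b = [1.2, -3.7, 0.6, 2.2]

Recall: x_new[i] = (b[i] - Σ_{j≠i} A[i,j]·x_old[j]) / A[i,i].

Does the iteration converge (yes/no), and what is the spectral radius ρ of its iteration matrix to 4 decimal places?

Write A = D+L+U with D = diag(-1.7, -3.1, 7.7, -2.3).
Jacobi: T = -D⁻¹(L+U), T[2,3] = -(-2.8)/(7.7) = +0.3636; T[2,2] = 0.
  T[0,:] = [+0.0000  +0.8824  -0.4118  -0.4706]
  T[1,:] = [+0.7419  +0.0000  -0.1613  +0.7742]
  T[2,:] = [+0.3766  -0.1818  +0.0000  +0.3636]
  T[3,:] = [+0.3043  +0.3478  -0.2609  +0.0000]
|λ(T)| sorted: 0.8270, 0.6194, 0.2284, 0.0207.
ρ = 0.8270; 0.8270 < 1 ⇒ converges.

yes, ρ = 0.8270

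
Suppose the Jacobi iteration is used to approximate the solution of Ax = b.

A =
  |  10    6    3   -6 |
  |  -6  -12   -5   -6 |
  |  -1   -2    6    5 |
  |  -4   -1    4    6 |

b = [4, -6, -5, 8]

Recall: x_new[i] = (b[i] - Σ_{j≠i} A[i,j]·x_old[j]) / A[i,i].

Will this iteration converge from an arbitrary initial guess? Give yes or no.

Diagonal D = diag(10, -12, 6, 6); L, U strict lower/upper.
Jacobi: T = -D⁻¹(L+U), T[2,1] = -(-2)/(6) = +0.3333; T[2,2] = 0.
  T[0,:] = [+0.0000, -0.6000, -0.3000, +0.6000]
  T[1,:] = [-0.5000, +0.0000, -0.4167, -0.5000]
  T[2,:] = [+0.1667, +0.3333, +0.0000, -0.8333]
  T[3,:] = [+0.6667, +0.1667, -0.6667, +0.0000]
|λ(T)| sorted: 1.1256, 0.8244, 0.8244, 0.2814.
spectral radius ρ = 1.1256; 1.1256 > 1, so it fails to converge.

no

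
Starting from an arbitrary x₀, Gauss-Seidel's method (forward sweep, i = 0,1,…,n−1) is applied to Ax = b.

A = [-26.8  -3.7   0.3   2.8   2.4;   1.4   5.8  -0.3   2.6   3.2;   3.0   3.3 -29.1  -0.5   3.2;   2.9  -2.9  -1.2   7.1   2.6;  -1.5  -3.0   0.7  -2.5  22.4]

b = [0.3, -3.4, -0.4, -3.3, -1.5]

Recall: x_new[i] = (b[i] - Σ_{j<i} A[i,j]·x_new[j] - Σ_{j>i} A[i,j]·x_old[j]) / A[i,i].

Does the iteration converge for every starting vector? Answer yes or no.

Diagonal D = diag(-26.8, 5.8, -29.1, 7.1, 22.4); L, U strict lower/upper.
T_GS = -(D+L)⁻¹U: row 0 first, T[0,4] = -(2.4)/(-26.8) = +0.0896; later rows by forward substitution.
  T[0,:] = [+0.0000 -0.1381 +0.0112 +0.1045 +0.0896]
  T[1,:] = [+0.0000 +0.0333 +0.0490 -0.4735 -0.5733]
  T[2,:] = [+0.0000 -0.0105 +0.0067 -0.0601 +0.0542]
  T[3,:] = [+0.0000 +0.0682 +0.0166 -0.2462 -0.6278]
  T[4,:] = [+0.0000 +0.0032 +0.0090 -0.0820 -0.1425]
|roots of det(T-λI)|: 0.3505, 0.0634, 0.0634, 0.0021, 0.0000.
spectral radius ρ = 0.3505; 0.3505 < 1 ⇒ converges.

yes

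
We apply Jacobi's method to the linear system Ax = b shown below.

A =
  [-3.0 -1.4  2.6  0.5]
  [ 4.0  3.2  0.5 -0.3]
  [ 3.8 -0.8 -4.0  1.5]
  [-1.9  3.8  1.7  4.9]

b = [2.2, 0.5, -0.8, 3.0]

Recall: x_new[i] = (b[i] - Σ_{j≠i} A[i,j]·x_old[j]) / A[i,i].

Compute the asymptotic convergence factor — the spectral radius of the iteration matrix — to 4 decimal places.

A = D + L + U where D = diag(-3, 3.2, -4, 4.9).
Jacobi: T = -D⁻¹(L+U), T[0,3] = -(0.5)/(-3) = +0.1667; T[0,0] = 0.
  T[0,:] = [+0.0000  -0.4667  +0.8667  +0.1667]
  T[1,:] = [-1.2500  +0.0000  -0.1562  +0.0938]
  T[2,:] = [+0.9500  -0.2000  +0.0000  +0.3750]
  T[3,:] = [+0.3878  -0.7755  -0.3469  +0.0000]
|λ(T)| sorted: 1.3930, 1.0905, 0.5576, 0.5576.
ρ = 1.3930; 1.3930 > 1 ⇒ diverges.

1.3930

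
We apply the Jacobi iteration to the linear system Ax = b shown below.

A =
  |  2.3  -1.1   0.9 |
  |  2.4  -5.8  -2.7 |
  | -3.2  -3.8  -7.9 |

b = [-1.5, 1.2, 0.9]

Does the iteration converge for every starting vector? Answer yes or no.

yes

Split A = D + L + U, D = diag(2.3, -5.8, -7.9).
Jacobi T = -D⁻¹(L+U): T[0,1] = -(-1.1)/(2.3) = +0.4783; T[0,0] = 0.
  T[0,:] = [+0.0000, +0.4783, -0.3913]
  T[1,:] = [+0.4138, +0.0000, -0.4655]
  T[2,:] = [-0.4051, -0.4810, +0.0000]
|eigenvalues of T|: 0.8784, 0.4790, 0.3994.
ρ = 0.8784; 0.8784 < 1 ⇒ converges.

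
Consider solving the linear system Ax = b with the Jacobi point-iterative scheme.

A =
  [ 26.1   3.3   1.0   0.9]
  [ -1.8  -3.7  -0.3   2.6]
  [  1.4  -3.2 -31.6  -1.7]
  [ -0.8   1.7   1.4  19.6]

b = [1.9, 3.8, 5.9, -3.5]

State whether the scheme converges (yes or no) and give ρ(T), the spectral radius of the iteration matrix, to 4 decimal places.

Split A = D + L + U, D = diag(26.1, -3.7, -31.6, 19.6).
Jacobi T = -D⁻¹(L+U): T[1,0] = -(-1.8)/(-3.7) = -0.4865; T[1,1] = 0.
  T[0,:] = [+0.0000, -0.1264, -0.0383, -0.0345]
  T[1,:] = [-0.4865, +0.0000, -0.0811, +0.7027]
  T[2,:] = [+0.0443, -0.1013, +0.0000, -0.0538]
  T[3,:] = [+0.0408, -0.0867, -0.0714, +0.0000]
moduli |λ_i(T)| = 0.1668, 0.1157, 0.1113, 0.1113.
ρ = 0.1668; 0.1668 < 1 ⇒ converges.

yes, ρ = 0.1668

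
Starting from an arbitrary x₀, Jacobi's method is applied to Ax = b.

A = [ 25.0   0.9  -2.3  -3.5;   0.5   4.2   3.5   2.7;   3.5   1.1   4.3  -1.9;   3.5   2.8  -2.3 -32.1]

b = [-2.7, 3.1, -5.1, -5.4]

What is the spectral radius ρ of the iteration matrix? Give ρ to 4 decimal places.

0.4547

Diagonal D = diag(25, 4.2, 4.3, -32.1); L, U strict lower/upper.
T_J = -D⁻¹(L+U): T[1,3] = -(2.7)/(4.2) = -0.6429; T[1,1] = 0.
  T[0,:] = [+0.0000  -0.0360  +0.0920  +0.1400]
  T[1,:] = [-0.1190  +0.0000  -0.8333  -0.6429]
  T[2,:] = [-0.8140  -0.2558  +0.0000  +0.4419]
  T[3,:] = [+0.1090  +0.0872  -0.0717  +0.0000]
|λ(T)| sorted: 0.4547, 0.3172, 0.3172, 0.1024.
ρ(T) = max|λ| = 0.4547; 0.4547 < 1, so it converges for any x₀.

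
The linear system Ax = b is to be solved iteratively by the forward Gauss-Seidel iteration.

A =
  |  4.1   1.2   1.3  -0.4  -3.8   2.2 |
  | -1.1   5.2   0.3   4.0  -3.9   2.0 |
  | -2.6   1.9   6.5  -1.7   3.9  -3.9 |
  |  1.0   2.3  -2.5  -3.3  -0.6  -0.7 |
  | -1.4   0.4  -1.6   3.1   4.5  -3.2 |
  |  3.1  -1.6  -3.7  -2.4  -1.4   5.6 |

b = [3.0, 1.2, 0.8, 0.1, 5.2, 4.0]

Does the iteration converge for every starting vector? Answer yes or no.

no

A = D + L + U where D = diag(4.1, 5.2, 6.5, -3.3, 4.5, 5.6).
GS T = -(D+L)⁻¹U: row 0 first, T[0,3] = -(-0.4)/(4.1) = +0.0976; later rows by forward substitution.
  T[0,:] = [+0.0000, -0.2927, -0.3171, +0.0976, +0.9268, -0.5366]
  T[1,:] = [+0.0000, -0.0619, -0.1248, -0.7486, +0.9461, -0.4981]
  T[2,:] = [+0.0000, -0.0990, -0.0904, +0.5194, -0.5058, +0.5310]
  T[3,:] = [+0.0000, -0.0569, -0.1146, -0.8857, +1.1416, -1.1242]
  T[4,:] = [+0.0000, -0.0816, -0.0407, +0.8917, -0.7620, +1.5517]
  T[5,:] = [+0.0000, +0.0342, +0.0209, -0.0814, -0.2782, +0.4117]
eigenvalue magnitudes: 1.6894, 0.3730, 0.3730, 0.1283, 0.0105, 0.0000.
ρ(T) = max|λ| = 1.6894; 1.6894 > 1, so it fails to converge.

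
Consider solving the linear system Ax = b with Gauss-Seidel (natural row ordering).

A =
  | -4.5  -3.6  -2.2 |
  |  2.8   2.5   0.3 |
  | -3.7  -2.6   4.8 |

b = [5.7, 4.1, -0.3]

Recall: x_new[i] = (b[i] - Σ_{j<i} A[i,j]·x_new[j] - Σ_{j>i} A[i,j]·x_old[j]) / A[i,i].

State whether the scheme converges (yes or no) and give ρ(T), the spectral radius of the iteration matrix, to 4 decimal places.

Diagonal D = diag(-4.5, 2.5, 4.8); L, U strict lower/upper.
Gauss-Seidel: T = -(D+L)⁻¹U, row 0 first, T[0,2] = -(-2.2)/(-4.5) = -0.4889; later rows by forward substitution.
  T[0,:] = [+0.0000, -0.8000, -0.4889]
  T[1,:] = [+0.0000, +0.8960, +0.4276]
  T[2,:] = [+0.0000, -0.1313, -0.1453]
|λ(T)| sorted: 0.8389, 0.0882, 0.0000.
spectral radius ρ = 0.8389; 0.8389 < 1, so it converges for any x₀.

yes, ρ = 0.8389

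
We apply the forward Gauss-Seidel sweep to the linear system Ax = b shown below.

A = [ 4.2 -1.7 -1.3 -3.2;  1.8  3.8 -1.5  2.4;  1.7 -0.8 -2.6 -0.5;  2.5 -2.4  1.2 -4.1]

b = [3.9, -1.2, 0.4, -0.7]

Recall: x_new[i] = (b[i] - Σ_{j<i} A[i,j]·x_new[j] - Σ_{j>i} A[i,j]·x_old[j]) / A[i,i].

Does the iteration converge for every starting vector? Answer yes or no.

yes

A = D + L + U where D = diag(4.2, 3.8, -2.6, -4.1).
Gauss-Seidel: T = -(D+L)⁻¹U, row 0 first, T[0,3] = -(-3.2)/(4.2) = +0.7619; later rows by forward substitution.
  T[0,:] = [+0.0000  +0.4048  +0.3095  +0.7619]
  T[1,:] = [+0.0000  -0.1917  +0.2481  -0.9925]
  T[2,:] = [+0.0000  +0.3236  +0.1260  +0.6112]
  T[3,:] = [+0.0000  +0.4538  +0.0804  +1.2244]
moduli |λ_i(T)| = 0.8930, 0.3294, 0.0637, 0.0000.
spectral radius ρ = 0.8930; 0.8930 < 1 ⇒ converges.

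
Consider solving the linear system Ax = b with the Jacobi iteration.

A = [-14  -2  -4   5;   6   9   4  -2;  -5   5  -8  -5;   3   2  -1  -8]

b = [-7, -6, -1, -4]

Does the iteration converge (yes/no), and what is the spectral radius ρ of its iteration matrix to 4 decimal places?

Diagonal D = diag(-14, 9, -8, -8); L, U strict lower/upper.
Jacobi: T = -D⁻¹(L+U), T[1,0] = -(6)/(9) = -0.6667; T[1,1] = 0.
  T[0,:] = [+0.0000 -0.1429 -0.2857 +0.3571]
  T[1,:] = [-0.6667 +0.0000 -0.4444 +0.2222]
  T[2,:] = [-0.6250 +0.6250 +0.0000 -0.6250]
  T[3,:] = [+0.3750 +0.2500 -0.1250 +0.0000]
|roots of det(T-λI)|: 0.6985, 0.4676, 0.4676, 0.0081.
spectral radius ρ = 0.6985; 0.6985 < 1: convergent.

yes, ρ = 0.6985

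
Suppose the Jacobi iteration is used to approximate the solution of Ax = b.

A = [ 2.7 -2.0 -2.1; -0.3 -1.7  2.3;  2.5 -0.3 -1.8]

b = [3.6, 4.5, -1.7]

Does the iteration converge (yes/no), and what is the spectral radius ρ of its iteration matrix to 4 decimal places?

Split A = D + L + U, D = diag(2.7, -1.7, -1.8).
Jacobi: T = -D⁻¹(L+U), T[0,2] = -(-2.1)/(2.7) = +0.7778; T[0,0] = 0.
  T[0,:] = [+0.0000  +0.7407  +0.7778]
  T[1,:] = [-0.1765  +0.0000  +1.3529]
  T[2,:] = [+1.3889  -0.1667  +0.0000]
|λ(T)| sorted: 1.3355, 1.0293, 1.0293.
spectral radius ρ = 1.3355; 1.3355 > 1, so it fails to converge.

no, ρ = 1.3355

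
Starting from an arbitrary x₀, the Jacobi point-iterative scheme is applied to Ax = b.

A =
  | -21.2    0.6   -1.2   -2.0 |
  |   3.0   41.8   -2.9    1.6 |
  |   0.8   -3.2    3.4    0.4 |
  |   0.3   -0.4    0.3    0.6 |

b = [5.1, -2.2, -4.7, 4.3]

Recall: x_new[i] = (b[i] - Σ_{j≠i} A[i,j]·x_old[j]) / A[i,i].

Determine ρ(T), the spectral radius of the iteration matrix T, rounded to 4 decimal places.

Write A = D+L+U with D = diag(-21.2, 41.8, 3.4, 0.6).
Jacobi T = -D⁻¹(L+U): T[3,0] = -(0.3)/(0.6) = -0.5000; T[3,3] = 0.
  T[0,:] = [+0.0000  +0.0283  -0.0566  -0.0943]
  T[1,:] = [-0.0718  +0.0000  +0.0694  -0.0383]
  T[2,:] = [-0.2353  +0.9412  +0.0000  -0.1176]
  T[3,:] = [-0.5000  +0.6667  -0.5000  +0.0000]
|roots of det(T-λI)|: 0.3568, 0.2905, 0.2905, 0.2037.
ρ(T) = max|λ| = 0.3568; 0.3568 < 1: convergent.

0.3568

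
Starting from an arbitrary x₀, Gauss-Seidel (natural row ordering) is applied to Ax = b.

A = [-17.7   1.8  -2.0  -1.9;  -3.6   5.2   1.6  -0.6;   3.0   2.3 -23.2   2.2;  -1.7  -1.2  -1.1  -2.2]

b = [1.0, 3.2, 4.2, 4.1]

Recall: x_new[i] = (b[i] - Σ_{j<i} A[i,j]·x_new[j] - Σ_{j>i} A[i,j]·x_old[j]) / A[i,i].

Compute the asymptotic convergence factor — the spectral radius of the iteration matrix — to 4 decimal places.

0.1917

Split A = D + L + U, D = diag(-17.7, 5.2, -23.2, -2.2).
T_GS = -(D+L)⁻¹U: row 0 first, T[0,1] = -(1.8)/(-17.7) = +0.1017; later rows by forward substitution.
  T[0,:] = [+0.0000, +0.1017, -0.1130, -0.1073]
  T[1,:] = [+0.0000, +0.0704, -0.3859, +0.0411]
  T[2,:] = [+0.0000, +0.0201, -0.0529, +0.0850]
  T[3,:] = [+0.0000, -0.1270, +0.3243, +0.0180]
|eigenvalues of T|: 0.1917, 0.1094, 0.1094, 0.0000.
ρ = 0.1917; 0.1917 < 1 ⇒ converges.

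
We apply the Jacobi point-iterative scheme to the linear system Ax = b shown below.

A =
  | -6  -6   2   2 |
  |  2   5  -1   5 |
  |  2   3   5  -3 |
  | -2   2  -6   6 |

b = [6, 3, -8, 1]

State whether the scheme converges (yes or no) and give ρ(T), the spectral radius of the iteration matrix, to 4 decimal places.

Split A = D + L + U, D = diag(-6, 5, 5, 6).
Jacobi: T = -D⁻¹(L+U), T[1,2] = -(-1)/(5) = +0.2000; T[1,1] = 0.
  T[0,:] = [+0.0000 -1.0000 +0.3333 +0.3333]
  T[1,:] = [-0.4000 +0.0000 +0.2000 -1.0000]
  T[2,:] = [-0.4000 -0.6000 +0.0000 +0.6000]
  T[3,:] = [+0.3333 -0.3333 +1.0000 +0.0000]
|eigenvalues of T|: 1.3120, 1.0251, 1.0251, 0.3191.
spectral radius ρ = 1.3120; 1.3120 > 1: divergent.

no, ρ = 1.3120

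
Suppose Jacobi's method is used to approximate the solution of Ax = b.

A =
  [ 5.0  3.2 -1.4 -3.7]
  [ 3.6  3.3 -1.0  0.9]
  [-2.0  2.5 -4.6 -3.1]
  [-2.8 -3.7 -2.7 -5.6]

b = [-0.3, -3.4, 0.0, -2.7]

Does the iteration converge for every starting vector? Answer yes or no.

no

Split A = D + L + U, D = diag(5, 3.3, -4.6, -5.6).
Jacobi T = -D⁻¹(L+U): T[3,2] = -(-2.7)/(-5.6) = -0.4821; T[3,3] = 0.
  T[0,:] = [+0.0000  -0.6400  +0.2800  +0.7400]
  T[1,:] = [-1.0909  +0.0000  +0.3030  -0.2727]
  T[2,:] = [-0.4348  +0.5435  +0.0000  -0.6739]
  T[3,:] = [-0.5000  -0.6607  -0.4821  +0.0000]
|λ(T)| sorted: 1.2374, 0.8204, 0.8204, 0.0145.
ρ(T) = max|λ| = 1.2374; 1.2374 > 1: divergent.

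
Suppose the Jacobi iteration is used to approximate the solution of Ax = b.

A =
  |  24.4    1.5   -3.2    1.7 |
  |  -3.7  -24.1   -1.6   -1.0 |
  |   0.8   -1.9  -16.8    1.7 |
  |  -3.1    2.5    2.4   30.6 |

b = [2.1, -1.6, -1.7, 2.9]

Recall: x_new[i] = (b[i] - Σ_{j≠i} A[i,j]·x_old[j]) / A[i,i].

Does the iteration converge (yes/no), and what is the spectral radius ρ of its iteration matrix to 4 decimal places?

yes, ρ = 0.2015

A = D + L + U where D = diag(24.4, -24.1, -16.8, 30.6).
T_J = -D⁻¹(L+U): T[1,3] = -(-1)/(-24.1) = -0.0415; T[1,1] = 0.
  T[0,:] = [+0.0000 -0.0615 +0.1311 -0.0697]
  T[1,:] = [-0.1535 +0.0000 -0.0664 -0.0415]
  T[2,:] = [+0.0476 -0.1131 +0.0000 +0.1012]
  T[3,:] = [+0.1013 -0.0817 -0.0784 +0.0000]
|roots of det(T-λI)|: 0.2015, 0.1382, 0.1382, 0.1156.
ρ = 0.2015; 0.2015 < 1, so it converges for any x₀.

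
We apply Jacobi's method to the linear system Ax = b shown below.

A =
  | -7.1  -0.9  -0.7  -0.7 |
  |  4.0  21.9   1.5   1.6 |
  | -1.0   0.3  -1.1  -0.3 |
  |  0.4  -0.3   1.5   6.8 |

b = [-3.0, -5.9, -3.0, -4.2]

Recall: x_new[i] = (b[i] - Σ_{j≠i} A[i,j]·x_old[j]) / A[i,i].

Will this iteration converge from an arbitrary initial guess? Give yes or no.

Let D = diag(-7.1, 21.9, -1.1, 6.8); L, U the strict triangles.
Jacobi T = -D⁻¹(L+U): T[2,3] = -(-0.3)/(-1.1) = -0.2727; T[2,2] = 0.
  T[0,:] = [+0.0000  -0.1268  -0.0986  -0.0986]
  T[1,:] = [-0.1826  +0.0000  -0.0685  -0.0731]
  T[2,:] = [-0.9091  +0.2727  +0.0000  -0.2727]
  T[3,:] = [-0.0588  +0.0441  -0.2206  +0.0000]
moduli |λ_i(T)| = 0.4427, 0.2884, 0.1835, 0.0293.
spectral radius ρ = 0.4427; 0.4427 < 1, so it converges for any x₀.

yes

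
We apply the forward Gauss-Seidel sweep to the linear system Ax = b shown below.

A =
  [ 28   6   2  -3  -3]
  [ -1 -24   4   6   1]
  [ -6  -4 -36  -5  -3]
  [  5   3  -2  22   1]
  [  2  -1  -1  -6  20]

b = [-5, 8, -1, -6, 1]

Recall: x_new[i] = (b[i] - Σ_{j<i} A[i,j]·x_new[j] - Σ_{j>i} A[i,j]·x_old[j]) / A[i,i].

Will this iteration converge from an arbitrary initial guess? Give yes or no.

yes

Let D = diag(28, -24, -36, 22, 20); L, U the strict triangles.
Gauss-Seidel: T = -(D+L)⁻¹U, row 0 first, T[0,1] = -(6)/(28) = -0.2143; later rows by forward substitution.
  T[0,:] = [+0.0000  -0.2143  -0.0714  +0.1071  +0.1071]
  T[1,:] = [+0.0000  +0.0089  +0.1696  +0.2455  +0.0372]
  T[2,:] = [+0.0000  +0.0347  -0.0069  -0.1840  -0.1053]
  T[3,:] = [+0.0000  +0.0506  -0.0075  -0.0746  -0.0845]
  T[4,:] = [+0.0000  +0.0388  +0.0130  -0.0300  -0.0395]
|λ(T)| sorted: 0.2307, 0.0777, 0.0777, 0.0162, 0.0000.
ρ = 0.2307; 0.2307 < 1 ⇒ converges.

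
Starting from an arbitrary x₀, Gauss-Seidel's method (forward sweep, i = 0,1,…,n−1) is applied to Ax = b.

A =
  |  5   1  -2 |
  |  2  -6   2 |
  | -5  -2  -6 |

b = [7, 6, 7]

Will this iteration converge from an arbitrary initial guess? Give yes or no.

Diagonal D = diag(5, -6, -6); L, U strict lower/upper.
T_GS = -(D+L)⁻¹U: row 0 first, T[0,2] = -(-2)/(5) = +0.4000; later rows by forward substitution.
  T[0,:] = [+0.0000 -0.2000 +0.4000]
  T[1,:] = [+0.0000 -0.0667 +0.4667]
  T[2,:] = [+0.0000 +0.1889 -0.4889]
eigenvalue magnitudes: 0.6421, 0.0865, 0.0000.
ρ(T) = max|λ| = 0.6421; 0.6421 < 1, so it converges for any x₀.

yes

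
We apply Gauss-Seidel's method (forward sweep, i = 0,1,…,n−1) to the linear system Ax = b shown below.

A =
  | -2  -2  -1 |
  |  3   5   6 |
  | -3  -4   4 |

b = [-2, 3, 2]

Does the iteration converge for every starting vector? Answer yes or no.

no

Write A = D+L+U with D = diag(-2, 5, 4).
Gauss-Seidel: T = -(D+L)⁻¹U, row 0 first, T[0,1] = -(-2)/(-2) = -1.0000; later rows by forward substitution.
  T[0,:] = [+0.0000  -1.0000  -0.5000]
  T[1,:] = [+0.0000  +0.6000  -0.9000]
  T[2,:] = [+0.0000  -0.1500  -1.2750]
|roots of det(T-λI)|: 1.3444, 0.6694, 0.0000.
ρ = 1.3444; 1.3444 > 1: divergent.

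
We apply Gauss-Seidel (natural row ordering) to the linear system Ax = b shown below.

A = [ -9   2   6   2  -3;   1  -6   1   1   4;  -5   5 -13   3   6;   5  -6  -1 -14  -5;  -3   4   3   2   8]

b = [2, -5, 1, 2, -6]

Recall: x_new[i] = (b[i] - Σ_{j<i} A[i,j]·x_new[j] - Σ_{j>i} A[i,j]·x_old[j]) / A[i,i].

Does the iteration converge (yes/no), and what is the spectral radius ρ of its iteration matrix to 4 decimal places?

A = D + L + U where D = diag(-9, -6, -13, -14, 8).
GS T = -(D+L)⁻¹U: row 0 first, T[0,3] = -(2)/(-9) = +0.2222; later rows by forward substitution.
  T[0,:] = [+0.0000  +0.2222  +0.6667  +0.2222  -0.3333]
  T[1,:] = [+0.0000  +0.0370  +0.2778  +0.2037  +0.6111]
  T[2,:] = [+0.0000  -0.0712  -0.1496  +0.2236  +0.8248]
  T[3,:] = [+0.0000  +0.0686  +0.1297  -0.0239  -0.7970]
  T[4,:] = [+0.0000  +0.0744  +0.1348  -0.0964  -0.5406]
|eigenvalues of T|: 0.8924, 0.1491, 0.1491, 0.0577, 0.0000.
spectral radius ρ = 0.8924; 0.8924 < 1 ⇒ converges.

yes, ρ = 0.8924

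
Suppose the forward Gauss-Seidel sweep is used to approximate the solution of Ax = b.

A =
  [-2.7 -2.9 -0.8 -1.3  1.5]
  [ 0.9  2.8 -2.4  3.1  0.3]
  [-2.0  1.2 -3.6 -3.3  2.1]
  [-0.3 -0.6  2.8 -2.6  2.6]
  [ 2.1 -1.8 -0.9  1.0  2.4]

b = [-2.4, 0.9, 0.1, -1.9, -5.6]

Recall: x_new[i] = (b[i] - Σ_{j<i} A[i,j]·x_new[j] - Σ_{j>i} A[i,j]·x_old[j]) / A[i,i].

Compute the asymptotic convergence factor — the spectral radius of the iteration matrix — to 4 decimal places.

Diagonal D = diag(-2.7, 2.8, -3.6, -2.6, 2.4); L, U strict lower/upper.
GS T = -(D+L)⁻¹U: row 0 first, T[0,3] = -(-1.3)/(-2.7) = -0.4815; later rows by forward substitution.
  T[0,:] = [+0.0000 -1.0741 -0.2963 -0.4815 +0.5556]
  T[1,:] = [+0.0000 +0.3452 +0.9524 -0.9524 -0.2857]
  T[2,:] = [+0.0000 +0.7118 +0.4821 -0.9666 +0.1795]
  T[3,:] = [+0.0000 +0.8108 +0.3336 -0.7657 +1.1951]
  T[4,:] = [+0.0000 +1.1278 +1.0153 -0.3365 -1.1311]
|λ(T)| sorted: 1.5111, 1.1719, 1.1719, 0.3558, 0.0000.
spectral radius ρ = 1.5111; 1.5111 > 1: divergent.

1.5111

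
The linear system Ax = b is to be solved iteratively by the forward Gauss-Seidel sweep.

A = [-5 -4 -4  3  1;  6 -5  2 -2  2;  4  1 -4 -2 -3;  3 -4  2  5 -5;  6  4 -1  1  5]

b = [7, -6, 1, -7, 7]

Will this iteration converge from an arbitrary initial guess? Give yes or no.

Split A = D + L + U, D = diag(-5, -5, -4, 5, 5).
Gauss-Seidel: T = -(D+L)⁻¹U, row 0 first, T[0,4] = -(1)/(-5) = +0.2000; later rows by forward substitution.
  T[0,:] = [+0.0000  -0.8000  -0.8000  +0.6000  +0.2000]
  T[1,:] = [+0.0000  -0.9600  -0.5600  +0.3200  +0.6400]
  T[2,:] = [+0.0000  -1.0400  -0.9400  +0.1800  -0.3900]
  T[3,:] = [+0.0000  +0.1280  +0.4080  -0.1760  +1.5480]
  T[4,:] = [+0.0000  +1.4944  +1.1384  -0.9048  -1.1396]
|eigenvalues of T|: 1.6496, 1.0244, 1.0244, 0.1109, 0.0000.
spectral radius ρ = 1.6496; 1.6496 > 1 ⇒ diverges.

no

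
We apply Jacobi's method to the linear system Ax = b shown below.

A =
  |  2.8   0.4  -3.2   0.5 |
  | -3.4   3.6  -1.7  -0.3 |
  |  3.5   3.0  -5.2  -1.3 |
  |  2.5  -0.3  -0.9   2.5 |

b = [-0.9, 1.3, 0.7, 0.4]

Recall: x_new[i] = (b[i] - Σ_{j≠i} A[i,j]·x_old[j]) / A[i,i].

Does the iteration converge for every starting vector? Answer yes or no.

no

Write A = D+L+U with D = diag(2.8, 3.6, -5.2, 2.5).
T_J = -D⁻¹(L+U): T[2,3] = -(-1.3)/(-5.2) = -0.2500; T[2,2] = 0.
  T[0,:] = [+0.0000 -0.1429 +1.1429 -0.1786]
  T[1,:] = [+0.9444 +0.0000 +0.4722 +0.0833]
  T[2,:] = [+0.6731 +0.5769 +0.0000 -0.2500]
  T[3,:] = [-1.0000 +0.1200 +0.3600 +0.0000]
eigenvalue magnitudes: 1.2340, 0.9089, 0.9089, 0.2133.
spectral radius ρ = 1.2340; 1.2340 > 1 ⇒ diverges.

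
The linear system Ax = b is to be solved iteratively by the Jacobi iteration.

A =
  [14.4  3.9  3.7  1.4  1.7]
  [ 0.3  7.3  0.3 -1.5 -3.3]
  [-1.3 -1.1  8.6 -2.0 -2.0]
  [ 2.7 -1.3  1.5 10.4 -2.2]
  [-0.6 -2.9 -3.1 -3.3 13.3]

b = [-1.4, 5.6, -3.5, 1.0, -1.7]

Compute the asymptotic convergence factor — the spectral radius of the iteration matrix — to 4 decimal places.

0.5907

Let D = diag(14.4, 7.3, 8.6, 10.4, 13.3); L, U the strict triangles.
Jacobi T = -D⁻¹(L+U): T[4,2] = -(-3.1)/(13.3) = +0.2331; T[4,4] = 0.
  T[0,:] = [+0.0000, -0.2708, -0.2569, -0.0972, -0.1181]
  T[1,:] = [-0.0411, +0.0000, -0.0411, +0.2055, +0.4521]
  T[2,:] = [+0.1512, +0.1279, +0.0000, +0.2326, +0.2326]
  T[3,:] = [-0.2596, +0.1250, -0.1442, +0.0000, +0.2115]
  T[4,:] = [+0.0451, +0.2180, +0.2331, +0.2481, +0.0000]
eigenvalue magnitudes: 0.5907, 0.3166, 0.2430, 0.2430, 0.1448.
spectral radius ρ = 0.5907; 0.5907 < 1 ⇒ converges.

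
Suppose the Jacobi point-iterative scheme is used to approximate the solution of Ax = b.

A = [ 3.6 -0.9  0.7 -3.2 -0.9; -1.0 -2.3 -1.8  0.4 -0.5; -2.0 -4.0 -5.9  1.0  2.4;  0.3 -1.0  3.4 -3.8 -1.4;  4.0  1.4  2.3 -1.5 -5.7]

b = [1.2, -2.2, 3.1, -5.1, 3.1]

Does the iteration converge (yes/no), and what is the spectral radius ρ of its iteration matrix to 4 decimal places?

no, ρ = 1.3328

Let D = diag(3.6, -2.3, -5.9, -3.8, -5.7); L, U the strict triangles.
Jacobi T = -D⁻¹(L+U): T[4,0] = -(4)/(-5.7) = +0.7018; T[4,4] = 0.
  T[0,:] = [+0.0000  +0.2500  -0.1944  +0.8889  +0.2500]
  T[1,:] = [-0.4348  +0.0000  -0.7826  +0.1739  -0.2174]
  T[2,:] = [-0.3390  -0.6780  +0.0000  +0.1695  +0.4068]
  T[3,:] = [+0.0789  -0.2632  +0.8947  +0.0000  -0.3684]
  T[4,:] = [+0.7018  +0.2456  +0.4035  -0.2632  +0.0000]
|roots of det(T-λI)|: 1.3328, 0.8842, 0.6976, 0.6976, 0.2275.
ρ = 1.3328; 1.3328 > 1, so it fails to converge.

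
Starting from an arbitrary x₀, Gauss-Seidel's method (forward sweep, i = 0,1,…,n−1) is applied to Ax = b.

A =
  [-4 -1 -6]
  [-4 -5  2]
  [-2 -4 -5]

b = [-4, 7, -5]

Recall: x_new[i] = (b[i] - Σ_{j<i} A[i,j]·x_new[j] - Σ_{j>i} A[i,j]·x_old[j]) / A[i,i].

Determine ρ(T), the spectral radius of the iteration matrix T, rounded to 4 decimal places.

0.5524

Let D = diag(-4, -5, -5); L, U the strict triangles.
GS T = -(D+L)⁻¹U: row 0 first, T[0,1] = -(-1)/(-4) = -0.2500; later rows by forward substitution.
  T[0,:] = [+0.0000 -0.2500 -1.5000]
  T[1,:] = [+0.0000 +0.2000 +1.6000]
  T[2,:] = [+0.0000 -0.0600 -0.6800]
|roots of det(T-λI)|: 0.5524, 0.0724, 0.0000.
spectral radius ρ = 0.5524; 0.5524 < 1, so it converges for any x₀.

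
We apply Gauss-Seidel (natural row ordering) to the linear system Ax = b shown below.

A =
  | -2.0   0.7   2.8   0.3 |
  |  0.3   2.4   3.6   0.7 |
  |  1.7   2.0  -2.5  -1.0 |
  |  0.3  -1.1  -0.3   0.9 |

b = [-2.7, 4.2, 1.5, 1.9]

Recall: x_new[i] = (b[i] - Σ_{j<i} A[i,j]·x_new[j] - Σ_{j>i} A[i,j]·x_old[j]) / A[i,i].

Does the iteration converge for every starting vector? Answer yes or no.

A = D + L + U where D = diag(-2, 2.4, -2.5, 0.9).
GS T = -(D+L)⁻¹U: row 0 first, T[0,2] = -(2.8)/(-2) = +1.4000; later rows by forward substitution.
  T[0,:] = [+0.0000, +0.3500, +1.4000, +0.1500]
  T[1,:] = [+0.0000, -0.0437, -1.6750, -0.3104]
  T[2,:] = [+0.0000, +0.2030, -0.3880, -0.5463]
  T[3,:] = [+0.0000, -0.1025, -2.6432, -0.6115]
|λ(T)| sorted: 1.6036, 0.4668, 0.0935, 0.0000.
ρ(T) = max|λ| = 1.6036; 1.6036 > 1: divergent.

no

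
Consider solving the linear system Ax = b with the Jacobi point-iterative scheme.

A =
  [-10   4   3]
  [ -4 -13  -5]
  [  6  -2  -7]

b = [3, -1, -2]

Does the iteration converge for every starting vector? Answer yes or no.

A = D + L + U where D = diag(-10, -13, -7).
Jacobi T = -D⁻¹(L+U): T[2,1] = -(-2)/(-7) = -0.2857; T[2,2] = 0.
  T[0,:] = [+0.0000 +0.4000 +0.3000]
  T[1,:] = [-0.3077 +0.0000 -0.3846]
  T[2,:] = [+0.8571 -0.2857 +0.0000]
moduli |λ_i(T)| = 0.6395, 0.4062, 0.4062.
ρ(T) = max|λ| = 0.6395; 0.6395 < 1 ⇒ converges.

yes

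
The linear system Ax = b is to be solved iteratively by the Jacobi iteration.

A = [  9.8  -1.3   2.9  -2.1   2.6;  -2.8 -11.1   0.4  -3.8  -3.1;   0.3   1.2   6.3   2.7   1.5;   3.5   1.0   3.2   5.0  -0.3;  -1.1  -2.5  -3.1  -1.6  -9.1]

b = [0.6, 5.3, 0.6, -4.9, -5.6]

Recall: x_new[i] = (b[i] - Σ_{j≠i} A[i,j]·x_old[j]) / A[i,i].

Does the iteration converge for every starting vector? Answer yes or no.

yes

Diagonal D = diag(9.8, -11.1, 6.3, 5, -9.1); L, U strict lower/upper.
Jacobi: T = -D⁻¹(L+U), T[3,1] = -(1)/(5) = -0.2000; T[3,3] = 0.
  T[0,:] = [+0.0000 +0.1327 -0.2959 +0.2143 -0.2653]
  T[1,:] = [-0.2523 +0.0000 +0.0360 -0.3423 -0.2793]
  T[2,:] = [-0.0476 -0.1905 +0.0000 -0.4286 -0.2381]
  T[3,:] = [-0.7000 -0.2000 -0.6400 +0.0000 +0.0600]
  T[4,:] = [-0.1209 -0.2747 -0.3407 -0.1758 +0.0000]
|eigenvalues of T|: 0.8416, 0.5463, 0.4428, 0.4428, 0.0181.
ρ(T) = max|λ| = 0.8416; 0.8416 < 1: convergent.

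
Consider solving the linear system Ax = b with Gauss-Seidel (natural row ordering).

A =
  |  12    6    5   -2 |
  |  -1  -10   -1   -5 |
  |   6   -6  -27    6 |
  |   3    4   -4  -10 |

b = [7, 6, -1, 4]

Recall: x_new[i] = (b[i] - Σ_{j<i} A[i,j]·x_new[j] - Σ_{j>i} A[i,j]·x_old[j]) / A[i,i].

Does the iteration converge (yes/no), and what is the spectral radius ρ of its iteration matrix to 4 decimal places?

yes, ρ = 0.3002

Diagonal D = diag(12, -10, -27, -10); L, U strict lower/upper.
Gauss-Seidel: T = -(D+L)⁻¹U, row 0 first, T[0,3] = -(-2)/(12) = +0.1667; later rows by forward substitution.
  T[0,:] = [+0.0000 -0.5000 -0.4167 +0.1667]
  T[1,:] = [+0.0000 +0.0500 -0.0583 -0.5167]
  T[2,:] = [+0.0000 -0.1222 -0.0796 +0.3741]
  T[3,:] = [+0.0000 -0.0811 -0.1165 -0.3063]
|λ(T)| sorted: 0.3002, 0.1248, 0.0890, 0.0000.
spectral radius ρ = 0.3002; 0.3002 < 1, so it converges for any x₀.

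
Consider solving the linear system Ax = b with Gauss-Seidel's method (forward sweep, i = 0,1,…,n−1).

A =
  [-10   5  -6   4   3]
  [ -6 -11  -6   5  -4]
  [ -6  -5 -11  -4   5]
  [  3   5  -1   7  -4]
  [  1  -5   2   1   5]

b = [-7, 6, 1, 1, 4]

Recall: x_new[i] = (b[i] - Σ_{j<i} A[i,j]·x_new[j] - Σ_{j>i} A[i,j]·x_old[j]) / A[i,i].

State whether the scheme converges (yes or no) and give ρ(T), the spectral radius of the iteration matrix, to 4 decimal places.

Diagonal D = diag(-10, -11, -11, 7, 5); L, U strict lower/upper.
GS T = -(D+L)⁻¹U: row 0 first, T[0,3] = -(4)/(-10) = +0.4000; later rows by forward substitution.
  T[0,:] = [+0.0000, +0.5000, -0.6000, +0.4000, +0.3000]
  T[1,:] = [+0.0000, -0.2727, -0.2182, +0.2364, -0.5273]
  T[2,:] = [+0.0000, -0.1488, +0.4264, -0.6893, +0.5306]
  T[3,:] = [+0.0000, -0.0407, +0.4739, -0.4387, +0.8953]
  T[4,:] = [+0.0000, -0.3051, -0.3635, +0.5198, -0.9786]
|λ(T)| sorted: 1.3183, 0.2520, 0.2520, 0.1354, 0.0000.
spectral radius ρ = 1.3183; 1.3183 > 1 ⇒ diverges.

no, ρ = 1.3183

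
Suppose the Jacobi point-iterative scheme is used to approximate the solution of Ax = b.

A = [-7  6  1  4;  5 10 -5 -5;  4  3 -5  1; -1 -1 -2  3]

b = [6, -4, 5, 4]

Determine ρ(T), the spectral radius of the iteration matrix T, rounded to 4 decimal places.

Split A = D + L + U, D = diag(-7, 10, -5, 3).
T_J = -D⁻¹(L+U): T[3,2] = -(-2)/(3) = +0.6667; T[3,3] = 0.
  T[0,:] = [+0.0000  +0.8571  +0.1429  +0.5714]
  T[1,:] = [-0.5000  +0.0000  +0.5000  +0.5000]
  T[2,:] = [+0.8000  +0.6000  +0.0000  +0.2000]
  T[3,:] = [+0.3333  +0.3333  +0.6667  +0.0000]
|roots of det(T-λI)|: 1.1778, 0.8176, 0.8176, 0.2661.
ρ = 1.1778; 1.1778 > 1 ⇒ diverges.

1.1778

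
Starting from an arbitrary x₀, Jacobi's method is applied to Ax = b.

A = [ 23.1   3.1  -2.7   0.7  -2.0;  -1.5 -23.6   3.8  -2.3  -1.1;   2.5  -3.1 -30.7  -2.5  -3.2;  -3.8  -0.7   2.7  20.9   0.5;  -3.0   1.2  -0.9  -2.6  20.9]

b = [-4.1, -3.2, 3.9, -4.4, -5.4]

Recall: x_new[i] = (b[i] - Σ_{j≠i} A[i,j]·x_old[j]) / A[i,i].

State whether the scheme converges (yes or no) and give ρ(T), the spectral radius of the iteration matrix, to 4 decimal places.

Write A = D+L+U with D = diag(23.1, -23.6, -30.7, 20.9, 20.9).
T_J = -D⁻¹(L+U): T[2,0] = -(2.5)/(-30.7) = +0.0814; T[2,2] = 0.
  T[0,:] = [+0.0000 -0.1342 +0.1169 -0.0303 +0.0866]
  T[1,:] = [-0.0636 +0.0000 +0.1610 -0.0975 -0.0466]
  T[2,:] = [+0.0814 -0.1010 +0.0000 -0.0814 -0.1042]
  T[3,:] = [+0.1818 +0.0335 -0.1292 +0.0000 -0.0239]
  T[4,:] = [+0.1435 -0.0574 +0.0431 +0.1244 +0.0000]
eigenvalue magnitudes: 0.2093, 0.1625, 0.1625, 0.1449, 0.1449.
ρ(T) = max|λ| = 0.2093; 0.2093 < 1 ⇒ converges.

yes, ρ = 0.2093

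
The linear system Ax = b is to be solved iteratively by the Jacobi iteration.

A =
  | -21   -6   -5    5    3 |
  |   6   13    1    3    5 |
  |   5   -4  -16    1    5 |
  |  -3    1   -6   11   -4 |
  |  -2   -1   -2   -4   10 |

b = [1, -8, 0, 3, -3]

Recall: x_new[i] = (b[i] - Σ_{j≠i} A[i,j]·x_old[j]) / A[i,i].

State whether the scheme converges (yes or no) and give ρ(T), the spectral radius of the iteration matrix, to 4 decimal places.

Write A = D+L+U with D = diag(-21, 13, -16, 11, 10).
Jacobi: T = -D⁻¹(L+U), T[4,2] = -(-2)/(10) = +0.2000; T[4,4] = 0.
  T[0,:] = [+0.0000, -0.2857, -0.2381, +0.2381, +0.1429]
  T[1,:] = [-0.4615, +0.0000, -0.0769, -0.2308, -0.3846]
  T[2,:] = [+0.3125, -0.2500, +0.0000, +0.0625, +0.3125]
  T[3,:] = [+0.2727, -0.0909, +0.5455, +0.0000, +0.3636]
  T[4,:] = [+0.2000, +0.1000, +0.2000, +0.4000, +0.0000]
|roots of det(T-λI)|: 0.8541, 0.3232, 0.3100, 0.3100, 0.2064.
ρ = 0.8541; 0.8541 < 1, so it converges for any x₀.

yes, ρ = 0.8541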